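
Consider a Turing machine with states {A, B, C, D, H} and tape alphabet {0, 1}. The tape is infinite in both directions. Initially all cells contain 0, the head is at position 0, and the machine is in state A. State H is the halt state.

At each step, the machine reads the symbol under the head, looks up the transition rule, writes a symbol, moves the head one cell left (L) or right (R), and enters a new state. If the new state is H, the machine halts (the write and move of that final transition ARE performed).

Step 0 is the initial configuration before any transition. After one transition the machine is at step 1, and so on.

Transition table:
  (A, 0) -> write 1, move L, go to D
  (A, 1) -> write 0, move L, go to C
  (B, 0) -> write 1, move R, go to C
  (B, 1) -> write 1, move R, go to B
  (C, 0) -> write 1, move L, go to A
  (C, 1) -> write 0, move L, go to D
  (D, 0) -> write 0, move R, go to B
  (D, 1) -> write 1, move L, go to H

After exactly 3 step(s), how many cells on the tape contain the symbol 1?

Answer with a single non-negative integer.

Answer: 1

Derivation:
Step 1: in state A at pos 0, read 0 -> (A,0)->write 1,move L,goto D. Now: state=D, head=-1, tape[-2..1]=0010 (head:  ^)
Step 2: in state D at pos -1, read 0 -> (D,0)->write 0,move R,goto B. Now: state=B, head=0, tape[-2..1]=0010 (head:   ^)
Step 3: in state B at pos 0, read 1 -> (B,1)->write 1,move R,goto B. Now: state=B, head=1, tape[-2..2]=00100 (head:    ^)
Cells containing 1 after step 3: {0} -> 1 cell(s)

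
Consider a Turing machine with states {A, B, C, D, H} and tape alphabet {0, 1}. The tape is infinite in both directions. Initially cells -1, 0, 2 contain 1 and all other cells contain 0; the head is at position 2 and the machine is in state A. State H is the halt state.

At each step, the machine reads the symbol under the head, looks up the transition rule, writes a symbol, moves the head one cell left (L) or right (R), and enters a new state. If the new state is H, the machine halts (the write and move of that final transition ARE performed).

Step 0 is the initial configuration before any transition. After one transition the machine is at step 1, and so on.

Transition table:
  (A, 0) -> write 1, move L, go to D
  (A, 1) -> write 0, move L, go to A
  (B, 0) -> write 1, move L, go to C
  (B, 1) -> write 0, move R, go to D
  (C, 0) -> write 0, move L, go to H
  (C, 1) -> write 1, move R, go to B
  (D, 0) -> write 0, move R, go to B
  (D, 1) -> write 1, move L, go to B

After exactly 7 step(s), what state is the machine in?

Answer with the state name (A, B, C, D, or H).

Answer: H

Derivation:
Step 1: in state A at pos 2, read 1 -> (A,1)->write 0,move L,goto A. Now: state=A, head=1, tape[-2..3]=011000 (head:    ^)
Step 2: in state A at pos 1, read 0 -> (A,0)->write 1,move L,goto D. Now: state=D, head=0, tape[-2..3]=011100 (head:   ^)
Step 3: in state D at pos 0, read 1 -> (D,1)->write 1,move L,goto B. Now: state=B, head=-1, tape[-2..3]=011100 (head:  ^)
Step 4: in state B at pos -1, read 1 -> (B,1)->write 0,move R,goto D. Now: state=D, head=0, tape[-2..3]=001100 (head:   ^)
Step 5: in state D at pos 0, read 1 -> (D,1)->write 1,move L,goto B. Now: state=B, head=-1, tape[-2..3]=001100 (head:  ^)
Step 6: in state B at pos -1, read 0 -> (B,0)->write 1,move L,goto C. Now: state=C, head=-2, tape[-3..3]=0011100 (head:  ^)
Step 7: in state C at pos -2, read 0 -> (C,0)->write 0,move L,goto H. Now: state=H, head=-3, tape[-4..3]=00011100 (head:  ^)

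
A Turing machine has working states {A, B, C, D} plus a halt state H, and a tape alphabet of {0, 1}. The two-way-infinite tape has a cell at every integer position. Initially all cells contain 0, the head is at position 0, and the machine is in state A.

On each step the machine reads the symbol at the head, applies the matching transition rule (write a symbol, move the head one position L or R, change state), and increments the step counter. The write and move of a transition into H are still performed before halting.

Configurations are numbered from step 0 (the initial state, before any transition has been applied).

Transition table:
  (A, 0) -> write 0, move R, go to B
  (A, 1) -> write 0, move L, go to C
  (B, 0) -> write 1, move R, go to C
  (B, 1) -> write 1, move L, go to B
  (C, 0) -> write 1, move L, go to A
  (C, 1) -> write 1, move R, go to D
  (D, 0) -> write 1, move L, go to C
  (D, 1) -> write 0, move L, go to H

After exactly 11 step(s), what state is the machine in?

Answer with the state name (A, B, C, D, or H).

Step 1: in state A at pos 0, read 0 -> (A,0)->write 0,move R,goto B. Now: state=B, head=1, tape[-1..2]=0000 (head:   ^)
Step 2: in state B at pos 1, read 0 -> (B,0)->write 1,move R,goto C. Now: state=C, head=2, tape[-1..3]=00100 (head:    ^)
Step 3: in state C at pos 2, read 0 -> (C,0)->write 1,move L,goto A. Now: state=A, head=1, tape[-1..3]=00110 (head:   ^)
Step 4: in state A at pos 1, read 1 -> (A,1)->write 0,move L,goto C. Now: state=C, head=0, tape[-1..3]=00010 (head:  ^)
Step 5: in state C at pos 0, read 0 -> (C,0)->write 1,move L,goto A. Now: state=A, head=-1, tape[-2..3]=001010 (head:  ^)
Step 6: in state A at pos -1, read 0 -> (A,0)->write 0,move R,goto B. Now: state=B, head=0, tape[-2..3]=001010 (head:   ^)
Step 7: in state B at pos 0, read 1 -> (B,1)->write 1,move L,goto B. Now: state=B, head=-1, tape[-2..3]=001010 (head:  ^)
Step 8: in state B at pos -1, read 0 -> (B,0)->write 1,move R,goto C. Now: state=C, head=0, tape[-2..3]=011010 (head:   ^)
Step 9: in state C at pos 0, read 1 -> (C,1)->write 1,move R,goto D. Now: state=D, head=1, tape[-2..3]=011010 (head:    ^)
Step 10: in state D at pos 1, read 0 -> (D,0)->write 1,move L,goto C. Now: state=C, head=0, tape[-2..3]=011110 (head:   ^)
Step 11: in state C at pos 0, read 1 -> (C,1)->write 1,move R,goto D. Now: state=D, head=1, tape[-2..3]=011110 (head:    ^)

Answer: D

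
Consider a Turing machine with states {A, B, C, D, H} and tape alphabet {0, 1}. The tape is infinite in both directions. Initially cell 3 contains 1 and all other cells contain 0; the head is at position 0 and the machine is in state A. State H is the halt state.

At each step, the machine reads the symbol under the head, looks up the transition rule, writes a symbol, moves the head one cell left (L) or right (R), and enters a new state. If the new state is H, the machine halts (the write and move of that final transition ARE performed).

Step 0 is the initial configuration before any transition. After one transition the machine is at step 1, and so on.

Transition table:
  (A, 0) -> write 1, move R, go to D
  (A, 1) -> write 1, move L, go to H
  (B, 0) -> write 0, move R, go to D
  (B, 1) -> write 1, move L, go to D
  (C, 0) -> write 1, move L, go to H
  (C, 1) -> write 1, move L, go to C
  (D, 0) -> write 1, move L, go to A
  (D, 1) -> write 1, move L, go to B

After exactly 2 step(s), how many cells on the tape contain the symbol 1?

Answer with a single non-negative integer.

Step 1: in state A at pos 0, read 0 -> (A,0)->write 1,move R,goto D. Now: state=D, head=1, tape[-1..4]=010010 (head:   ^)
Step 2: in state D at pos 1, read 0 -> (D,0)->write 1,move L,goto A. Now: state=A, head=0, tape[-1..4]=011010 (head:  ^)
Cells containing 1 after step 2: {0, 1, 3} -> 3 cell(s)

Answer: 3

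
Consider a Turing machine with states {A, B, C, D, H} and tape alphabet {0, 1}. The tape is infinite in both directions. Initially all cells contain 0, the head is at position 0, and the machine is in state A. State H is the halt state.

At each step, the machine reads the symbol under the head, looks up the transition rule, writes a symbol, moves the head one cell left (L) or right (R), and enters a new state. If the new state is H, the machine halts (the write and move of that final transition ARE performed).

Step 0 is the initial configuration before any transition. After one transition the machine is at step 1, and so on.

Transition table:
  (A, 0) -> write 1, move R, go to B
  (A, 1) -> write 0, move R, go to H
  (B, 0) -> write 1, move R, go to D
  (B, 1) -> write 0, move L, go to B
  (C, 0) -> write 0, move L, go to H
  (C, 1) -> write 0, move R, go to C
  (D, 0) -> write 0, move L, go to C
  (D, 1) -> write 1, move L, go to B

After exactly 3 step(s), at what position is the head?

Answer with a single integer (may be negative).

Answer: 1

Derivation:
Step 1: in state A at pos 0, read 0 -> (A,0)->write 1,move R,goto B. Now: state=B, head=1, tape[-1..2]=0100 (head:   ^)
Step 2: in state B at pos 1, read 0 -> (B,0)->write 1,move R,goto D. Now: state=D, head=2, tape[-1..3]=01100 (head:    ^)
Step 3: in state D at pos 2, read 0 -> (D,0)->write 0,move L,goto C. Now: state=C, head=1, tape[-1..3]=01100 (head:   ^)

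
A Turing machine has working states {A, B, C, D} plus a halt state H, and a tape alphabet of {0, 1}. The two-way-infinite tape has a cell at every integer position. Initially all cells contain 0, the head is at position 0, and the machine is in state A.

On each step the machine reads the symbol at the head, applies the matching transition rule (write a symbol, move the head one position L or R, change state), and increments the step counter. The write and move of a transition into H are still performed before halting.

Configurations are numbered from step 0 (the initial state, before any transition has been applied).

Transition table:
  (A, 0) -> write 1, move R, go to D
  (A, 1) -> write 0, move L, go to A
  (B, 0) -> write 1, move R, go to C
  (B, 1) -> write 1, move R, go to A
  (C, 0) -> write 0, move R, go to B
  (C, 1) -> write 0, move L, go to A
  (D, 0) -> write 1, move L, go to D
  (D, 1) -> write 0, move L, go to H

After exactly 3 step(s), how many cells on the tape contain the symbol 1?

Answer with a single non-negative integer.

Answer: 1

Derivation:
Step 1: in state A at pos 0, read 0 -> (A,0)->write 1,move R,goto D. Now: state=D, head=1, tape[-1..2]=0100 (head:   ^)
Step 2: in state D at pos 1, read 0 -> (D,0)->write 1,move L,goto D. Now: state=D, head=0, tape[-1..2]=0110 (head:  ^)
Step 3: in state D at pos 0, read 1 -> (D,1)->write 0,move L,goto H. Now: state=H, head=-1, tape[-2..2]=00010 (head:  ^)
Cells containing 1 after step 3: {1} -> 1 cell(s)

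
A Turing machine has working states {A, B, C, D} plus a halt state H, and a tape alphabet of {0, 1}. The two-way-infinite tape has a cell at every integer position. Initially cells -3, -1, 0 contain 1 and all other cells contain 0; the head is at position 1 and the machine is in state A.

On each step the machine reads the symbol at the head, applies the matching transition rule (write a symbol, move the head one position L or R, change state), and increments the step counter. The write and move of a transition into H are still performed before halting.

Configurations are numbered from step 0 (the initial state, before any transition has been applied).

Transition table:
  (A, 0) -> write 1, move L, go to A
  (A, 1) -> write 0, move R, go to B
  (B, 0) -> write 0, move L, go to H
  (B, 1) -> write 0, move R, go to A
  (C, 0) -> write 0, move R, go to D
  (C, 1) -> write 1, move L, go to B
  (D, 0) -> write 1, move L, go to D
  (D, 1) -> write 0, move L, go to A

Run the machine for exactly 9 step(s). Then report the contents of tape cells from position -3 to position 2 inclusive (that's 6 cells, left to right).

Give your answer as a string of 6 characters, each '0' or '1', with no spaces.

Step 1: in state A at pos 1, read 0 -> (A,0)->write 1,move L,goto A. Now: state=A, head=0, tape[-4..2]=0101110 (head:     ^)
Step 2: in state A at pos 0, read 1 -> (A,1)->write 0,move R,goto B. Now: state=B, head=1, tape[-4..2]=0101010 (head:      ^)
Step 3: in state B at pos 1, read 1 -> (B,1)->write 0,move R,goto A. Now: state=A, head=2, tape[-4..3]=01010000 (head:       ^)
Step 4: in state A at pos 2, read 0 -> (A,0)->write 1,move L,goto A. Now: state=A, head=1, tape[-4..3]=01010010 (head:      ^)
Step 5: in state A at pos 1, read 0 -> (A,0)->write 1,move L,goto A. Now: state=A, head=0, tape[-4..3]=01010110 (head:     ^)
Step 6: in state A at pos 0, read 0 -> (A,0)->write 1,move L,goto A. Now: state=A, head=-1, tape[-4..3]=01011110 (head:    ^)
Step 7: in state A at pos -1, read 1 -> (A,1)->write 0,move R,goto B. Now: state=B, head=0, tape[-4..3]=01001110 (head:     ^)
Step 8: in state B at pos 0, read 1 -> (B,1)->write 0,move R,goto A. Now: state=A, head=1, tape[-4..3]=01000110 (head:      ^)
Step 9: in state A at pos 1, read 1 -> (A,1)->write 0,move R,goto B. Now: state=B, head=2, tape[-4..3]=01000010 (head:       ^)

Answer: 100001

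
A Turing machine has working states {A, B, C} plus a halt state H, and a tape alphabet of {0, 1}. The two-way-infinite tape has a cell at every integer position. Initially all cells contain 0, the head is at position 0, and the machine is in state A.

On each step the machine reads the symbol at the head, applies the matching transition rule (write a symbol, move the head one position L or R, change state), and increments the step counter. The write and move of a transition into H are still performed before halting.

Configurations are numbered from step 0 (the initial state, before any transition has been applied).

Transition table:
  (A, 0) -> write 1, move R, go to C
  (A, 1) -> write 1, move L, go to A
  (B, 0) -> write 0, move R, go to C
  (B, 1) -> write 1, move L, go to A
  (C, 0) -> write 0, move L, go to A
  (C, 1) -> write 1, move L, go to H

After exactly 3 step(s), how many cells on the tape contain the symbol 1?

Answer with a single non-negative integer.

Step 1: in state A at pos 0, read 0 -> (A,0)->write 1,move R,goto C. Now: state=C, head=1, tape[-1..2]=0100 (head:   ^)
Step 2: in state C at pos 1, read 0 -> (C,0)->write 0,move L,goto A. Now: state=A, head=0, tape[-1..2]=0100 (head:  ^)
Step 3: in state A at pos 0, read 1 -> (A,1)->write 1,move L,goto A. Now: state=A, head=-1, tape[-2..2]=00100 (head:  ^)
Cells containing 1 after step 3: {0} -> 1 cell(s)

Answer: 1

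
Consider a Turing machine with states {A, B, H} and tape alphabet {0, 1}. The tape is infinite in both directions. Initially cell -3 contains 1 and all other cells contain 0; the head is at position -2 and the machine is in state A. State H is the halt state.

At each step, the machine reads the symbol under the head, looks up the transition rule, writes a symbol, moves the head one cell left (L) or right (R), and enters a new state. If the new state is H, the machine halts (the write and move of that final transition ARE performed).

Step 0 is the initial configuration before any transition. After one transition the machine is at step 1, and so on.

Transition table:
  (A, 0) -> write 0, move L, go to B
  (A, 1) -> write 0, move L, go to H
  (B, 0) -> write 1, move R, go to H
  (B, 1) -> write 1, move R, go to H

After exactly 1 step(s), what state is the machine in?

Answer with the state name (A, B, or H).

Answer: B

Derivation:
Step 1: in state A at pos -2, read 0 -> (A,0)->write 0,move L,goto B. Now: state=B, head=-3, tape[-4..-1]=0100 (head:  ^)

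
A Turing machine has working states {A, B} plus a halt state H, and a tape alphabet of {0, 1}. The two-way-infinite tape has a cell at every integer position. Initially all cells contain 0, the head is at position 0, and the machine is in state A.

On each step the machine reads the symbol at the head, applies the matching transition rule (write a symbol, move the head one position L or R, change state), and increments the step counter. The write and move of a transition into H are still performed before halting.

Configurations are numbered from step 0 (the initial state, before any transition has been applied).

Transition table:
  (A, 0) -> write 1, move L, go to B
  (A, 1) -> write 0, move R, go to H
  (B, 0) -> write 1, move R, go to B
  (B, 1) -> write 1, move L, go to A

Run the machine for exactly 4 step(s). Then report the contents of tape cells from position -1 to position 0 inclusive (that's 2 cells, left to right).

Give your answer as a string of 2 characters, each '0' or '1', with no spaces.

Step 1: in state A at pos 0, read 0 -> (A,0)->write 1,move L,goto B. Now: state=B, head=-1, tape[-2..1]=0010 (head:  ^)
Step 2: in state B at pos -1, read 0 -> (B,0)->write 1,move R,goto B. Now: state=B, head=0, tape[-2..1]=0110 (head:   ^)
Step 3: in state B at pos 0, read 1 -> (B,1)->write 1,move L,goto A. Now: state=A, head=-1, tape[-2..1]=0110 (head:  ^)
Step 4: in state A at pos -1, read 1 -> (A,1)->write 0,move R,goto H. Now: state=H, head=0, tape[-2..1]=0010 (head:   ^)

Answer: 01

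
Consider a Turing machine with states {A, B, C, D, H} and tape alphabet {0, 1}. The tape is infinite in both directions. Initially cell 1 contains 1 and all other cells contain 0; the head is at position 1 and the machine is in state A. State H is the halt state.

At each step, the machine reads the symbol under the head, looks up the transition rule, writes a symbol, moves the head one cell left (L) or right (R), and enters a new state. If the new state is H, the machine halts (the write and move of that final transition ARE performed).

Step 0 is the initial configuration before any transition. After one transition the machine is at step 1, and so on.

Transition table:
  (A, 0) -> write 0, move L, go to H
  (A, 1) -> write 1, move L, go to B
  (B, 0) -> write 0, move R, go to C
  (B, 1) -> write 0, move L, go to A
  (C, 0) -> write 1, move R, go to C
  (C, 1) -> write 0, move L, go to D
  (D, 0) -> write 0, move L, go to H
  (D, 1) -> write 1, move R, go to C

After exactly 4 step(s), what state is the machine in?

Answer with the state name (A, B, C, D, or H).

Step 1: in state A at pos 1, read 1 -> (A,1)->write 1,move L,goto B. Now: state=B, head=0, tape[-1..2]=0010 (head:  ^)
Step 2: in state B at pos 0, read 0 -> (B,0)->write 0,move R,goto C. Now: state=C, head=1, tape[-1..2]=0010 (head:   ^)
Step 3: in state C at pos 1, read 1 -> (C,1)->write 0,move L,goto D. Now: state=D, head=0, tape[-1..2]=0000 (head:  ^)
Step 4: in state D at pos 0, read 0 -> (D,0)->write 0,move L,goto H. Now: state=H, head=-1, tape[-2..2]=00000 (head:  ^)

Answer: H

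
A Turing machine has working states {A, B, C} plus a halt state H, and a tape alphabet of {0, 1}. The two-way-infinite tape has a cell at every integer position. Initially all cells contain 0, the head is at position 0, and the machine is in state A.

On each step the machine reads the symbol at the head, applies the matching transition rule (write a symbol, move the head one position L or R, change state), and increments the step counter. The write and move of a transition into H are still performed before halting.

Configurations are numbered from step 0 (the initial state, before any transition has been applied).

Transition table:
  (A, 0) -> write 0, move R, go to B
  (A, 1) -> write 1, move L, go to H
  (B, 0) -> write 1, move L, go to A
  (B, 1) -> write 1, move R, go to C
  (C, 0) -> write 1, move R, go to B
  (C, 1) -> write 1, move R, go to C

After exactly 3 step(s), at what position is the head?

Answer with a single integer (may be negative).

Answer: 1

Derivation:
Step 1: in state A at pos 0, read 0 -> (A,0)->write 0,move R,goto B. Now: state=B, head=1, tape[-1..2]=0000 (head:   ^)
Step 2: in state B at pos 1, read 0 -> (B,0)->write 1,move L,goto A. Now: state=A, head=0, tape[-1..2]=0010 (head:  ^)
Step 3: in state A at pos 0, read 0 -> (A,0)->write 0,move R,goto B. Now: state=B, head=1, tape[-1..2]=0010 (head:   ^)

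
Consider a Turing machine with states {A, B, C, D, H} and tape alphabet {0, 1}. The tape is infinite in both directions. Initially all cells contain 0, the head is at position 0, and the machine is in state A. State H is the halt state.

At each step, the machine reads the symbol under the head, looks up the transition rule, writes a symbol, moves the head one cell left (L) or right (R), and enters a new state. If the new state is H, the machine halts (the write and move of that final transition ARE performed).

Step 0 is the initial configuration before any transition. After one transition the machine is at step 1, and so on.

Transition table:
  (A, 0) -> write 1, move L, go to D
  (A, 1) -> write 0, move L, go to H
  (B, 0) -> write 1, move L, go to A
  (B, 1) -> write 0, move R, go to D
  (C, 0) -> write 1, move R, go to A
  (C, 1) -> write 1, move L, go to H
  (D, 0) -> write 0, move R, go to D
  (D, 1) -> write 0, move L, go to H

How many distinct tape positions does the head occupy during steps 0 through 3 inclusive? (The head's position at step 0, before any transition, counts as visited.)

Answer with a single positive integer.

Step 1: in state A at pos 0, read 0 -> (A,0)->write 1,move L,goto D. Now: state=D, head=-1, tape[-2..1]=0010 (head:  ^)
Step 2: in state D at pos -1, read 0 -> (D,0)->write 0,move R,goto D. Now: state=D, head=0, tape[-2..1]=0010 (head:   ^)
Step 3: in state D at pos 0, read 1 -> (D,1)->write 0,move L,goto H. Now: state=H, head=-1, tape[-2..1]=0000 (head:  ^)
Head positions at steps 0..3: starting at 0, distinct positions visited = {-1, 0} -> 2 position(s)

Answer: 2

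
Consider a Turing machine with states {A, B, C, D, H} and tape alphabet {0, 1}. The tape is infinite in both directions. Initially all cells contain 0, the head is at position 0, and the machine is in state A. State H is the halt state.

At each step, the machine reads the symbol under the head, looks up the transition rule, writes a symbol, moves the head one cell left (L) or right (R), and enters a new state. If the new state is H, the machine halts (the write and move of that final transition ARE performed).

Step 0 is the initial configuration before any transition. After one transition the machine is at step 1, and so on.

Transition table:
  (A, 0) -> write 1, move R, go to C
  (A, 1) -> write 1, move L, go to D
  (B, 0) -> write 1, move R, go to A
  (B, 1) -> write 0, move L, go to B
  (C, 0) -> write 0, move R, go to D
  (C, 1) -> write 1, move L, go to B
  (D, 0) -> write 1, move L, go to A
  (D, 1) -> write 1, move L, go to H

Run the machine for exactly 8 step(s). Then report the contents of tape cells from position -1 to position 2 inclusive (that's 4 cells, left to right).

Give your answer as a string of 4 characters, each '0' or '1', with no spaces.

Step 1: in state A at pos 0, read 0 -> (A,0)->write 1,move R,goto C. Now: state=C, head=1, tape[-1..2]=0100 (head:   ^)
Step 2: in state C at pos 1, read 0 -> (C,0)->write 0,move R,goto D. Now: state=D, head=2, tape[-1..3]=01000 (head:    ^)
Step 3: in state D at pos 2, read 0 -> (D,0)->write 1,move L,goto A. Now: state=A, head=1, tape[-1..3]=01010 (head:   ^)
Step 4: in state A at pos 1, read 0 -> (A,0)->write 1,move R,goto C. Now: state=C, head=2, tape[-1..3]=01110 (head:    ^)
Step 5: in state C at pos 2, read 1 -> (C,1)->write 1,move L,goto B. Now: state=B, head=1, tape[-1..3]=01110 (head:   ^)
Step 6: in state B at pos 1, read 1 -> (B,1)->write 0,move L,goto B. Now: state=B, head=0, tape[-1..3]=01010 (head:  ^)
Step 7: in state B at pos 0, read 1 -> (B,1)->write 0,move L,goto B. Now: state=B, head=-1, tape[-2..3]=000010 (head:  ^)
Step 8: in state B at pos -1, read 0 -> (B,0)->write 1,move R,goto A. Now: state=A, head=0, tape[-2..3]=010010 (head:   ^)

Answer: 1001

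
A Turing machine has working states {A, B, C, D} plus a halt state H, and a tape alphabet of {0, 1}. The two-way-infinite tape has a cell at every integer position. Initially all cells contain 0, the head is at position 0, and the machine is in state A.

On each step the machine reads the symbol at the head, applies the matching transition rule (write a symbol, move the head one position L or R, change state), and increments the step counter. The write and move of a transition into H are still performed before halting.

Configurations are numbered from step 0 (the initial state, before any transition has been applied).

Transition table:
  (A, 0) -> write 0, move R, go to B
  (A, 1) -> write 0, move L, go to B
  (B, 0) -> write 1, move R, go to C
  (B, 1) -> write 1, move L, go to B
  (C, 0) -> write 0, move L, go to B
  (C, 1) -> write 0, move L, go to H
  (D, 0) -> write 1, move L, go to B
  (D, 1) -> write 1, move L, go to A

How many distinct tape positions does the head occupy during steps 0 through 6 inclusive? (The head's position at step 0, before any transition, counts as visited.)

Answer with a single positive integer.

Step 1: in state A at pos 0, read 0 -> (A,0)->write 0,move R,goto B. Now: state=B, head=1, tape[-1..2]=0000 (head:   ^)
Step 2: in state B at pos 1, read 0 -> (B,0)->write 1,move R,goto C. Now: state=C, head=2, tape[-1..3]=00100 (head:    ^)
Step 3: in state C at pos 2, read 0 -> (C,0)->write 0,move L,goto B. Now: state=B, head=1, tape[-1..3]=00100 (head:   ^)
Step 4: in state B at pos 1, read 1 -> (B,1)->write 1,move L,goto B. Now: state=B, head=0, tape[-1..3]=00100 (head:  ^)
Step 5: in state B at pos 0, read 0 -> (B,0)->write 1,move R,goto C. Now: state=C, head=1, tape[-1..3]=01100 (head:   ^)
Step 6: in state C at pos 1, read 1 -> (C,1)->write 0,move L,goto H. Now: state=H, head=0, tape[-1..3]=01000 (head:  ^)
Head positions at steps 0..6: starting at 0, distinct positions visited = {0, 1, 2} -> 3 position(s)

Answer: 3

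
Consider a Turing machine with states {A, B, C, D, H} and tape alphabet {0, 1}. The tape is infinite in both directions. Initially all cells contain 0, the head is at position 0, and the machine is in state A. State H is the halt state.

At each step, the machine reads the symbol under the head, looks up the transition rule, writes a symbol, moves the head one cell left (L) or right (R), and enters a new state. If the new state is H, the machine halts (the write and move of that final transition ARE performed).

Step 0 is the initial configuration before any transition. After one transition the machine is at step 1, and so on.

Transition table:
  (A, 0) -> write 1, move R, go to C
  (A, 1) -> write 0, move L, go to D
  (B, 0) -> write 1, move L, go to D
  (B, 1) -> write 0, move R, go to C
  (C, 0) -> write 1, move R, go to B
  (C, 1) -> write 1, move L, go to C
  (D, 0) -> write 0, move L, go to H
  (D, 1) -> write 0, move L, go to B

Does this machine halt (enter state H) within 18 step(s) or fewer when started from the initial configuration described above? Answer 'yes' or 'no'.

Answer: yes

Derivation:
Step 1: in state A at pos 0, read 0 -> (A,0)->write 1,move R,goto C. Now: state=C, head=1, tape[-1..2]=0100 (head:   ^)
Step 2: in state C at pos 1, read 0 -> (C,0)->write 1,move R,goto B. Now: state=B, head=2, tape[-1..3]=01100 (head:    ^)
Step 3: in state B at pos 2, read 0 -> (B,0)->write 1,move L,goto D. Now: state=D, head=1, tape[-1..3]=01110 (head:   ^)
Step 4: in state D at pos 1, read 1 -> (D,1)->write 0,move L,goto B. Now: state=B, head=0, tape[-1..3]=01010 (head:  ^)
Step 5: in state B at pos 0, read 1 -> (B,1)->write 0,move R,goto C. Now: state=C, head=1, tape[-1..3]=00010 (head:   ^)
Step 6: in state C at pos 1, read 0 -> (C,0)->write 1,move R,goto B. Now: state=B, head=2, tape[-1..3]=00110 (head:    ^)
Step 7: in state B at pos 2, read 1 -> (B,1)->write 0,move R,goto C. Now: state=C, head=3, tape[-1..4]=001000 (head:     ^)
Step 8: in state C at pos 3, read 0 -> (C,0)->write 1,move R,goto B. Now: state=B, head=4, tape[-1..5]=0010100 (head:      ^)
Step 9: in state B at pos 4, read 0 -> (B,0)->write 1,move L,goto D. Now: state=D, head=3, tape[-1..5]=0010110 (head:     ^)
Step 10: in state D at pos 3, read 1 -> (D,1)->write 0,move L,goto B. Now: state=B, head=2, tape[-1..5]=0010010 (head:    ^)
Step 11: in state B at pos 2, read 0 -> (B,0)->write 1,move L,goto D. Now: state=D, head=1, tape[-1..5]=0011010 (head:   ^)
Step 12: in state D at pos 1, read 1 -> (D,1)->write 0,move L,goto B. Now: state=B, head=0, tape[-1..5]=0001010 (head:  ^)
Step 13: in state B at pos 0, read 0 -> (B,0)->write 1,move L,goto D. Now: state=D, head=-1, tape[-2..5]=00101010 (head:  ^)
Step 14: in state D at pos -1, read 0 -> (D,0)->write 0,move L,goto H. Now: state=H, head=-2, tape[-3..5]=000101010 (head:  ^)
State H reached at step 14; 14 <= 18 -> yes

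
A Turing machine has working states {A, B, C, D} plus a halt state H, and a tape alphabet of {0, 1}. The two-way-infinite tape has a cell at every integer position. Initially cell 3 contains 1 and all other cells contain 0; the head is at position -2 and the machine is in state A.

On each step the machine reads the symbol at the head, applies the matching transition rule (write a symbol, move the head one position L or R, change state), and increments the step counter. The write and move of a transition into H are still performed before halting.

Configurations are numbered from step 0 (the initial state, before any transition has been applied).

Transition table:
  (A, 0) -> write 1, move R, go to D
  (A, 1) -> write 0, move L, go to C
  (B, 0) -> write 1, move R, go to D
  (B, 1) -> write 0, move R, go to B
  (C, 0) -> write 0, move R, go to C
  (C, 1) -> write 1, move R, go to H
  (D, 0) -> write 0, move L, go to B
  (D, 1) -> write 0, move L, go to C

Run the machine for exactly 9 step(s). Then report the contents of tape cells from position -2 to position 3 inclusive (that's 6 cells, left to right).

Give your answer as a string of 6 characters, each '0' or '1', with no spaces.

Step 1: in state A at pos -2, read 0 -> (A,0)->write 1,move R,goto D. Now: state=D, head=-1, tape[-3..4]=01000010 (head:   ^)
Step 2: in state D at pos -1, read 0 -> (D,0)->write 0,move L,goto B. Now: state=B, head=-2, tape[-3..4]=01000010 (head:  ^)
Step 3: in state B at pos -2, read 1 -> (B,1)->write 0,move R,goto B. Now: state=B, head=-1, tape[-3..4]=00000010 (head:   ^)
Step 4: in state B at pos -1, read 0 -> (B,0)->write 1,move R,goto D. Now: state=D, head=0, tape[-3..4]=00100010 (head:    ^)
Step 5: in state D at pos 0, read 0 -> (D,0)->write 0,move L,goto B. Now: state=B, head=-1, tape[-3..4]=00100010 (head:   ^)
Step 6: in state B at pos -1, read 1 -> (B,1)->write 0,move R,goto B. Now: state=B, head=0, tape[-3..4]=00000010 (head:    ^)
Step 7: in state B at pos 0, read 0 -> (B,0)->write 1,move R,goto D. Now: state=D, head=1, tape[-3..4]=00010010 (head:     ^)
Step 8: in state D at pos 1, read 0 -> (D,0)->write 0,move L,goto B. Now: state=B, head=0, tape[-3..4]=00010010 (head:    ^)
Step 9: in state B at pos 0, read 1 -> (B,1)->write 0,move R,goto B. Now: state=B, head=1, tape[-3..4]=00000010 (head:     ^)

Answer: 000001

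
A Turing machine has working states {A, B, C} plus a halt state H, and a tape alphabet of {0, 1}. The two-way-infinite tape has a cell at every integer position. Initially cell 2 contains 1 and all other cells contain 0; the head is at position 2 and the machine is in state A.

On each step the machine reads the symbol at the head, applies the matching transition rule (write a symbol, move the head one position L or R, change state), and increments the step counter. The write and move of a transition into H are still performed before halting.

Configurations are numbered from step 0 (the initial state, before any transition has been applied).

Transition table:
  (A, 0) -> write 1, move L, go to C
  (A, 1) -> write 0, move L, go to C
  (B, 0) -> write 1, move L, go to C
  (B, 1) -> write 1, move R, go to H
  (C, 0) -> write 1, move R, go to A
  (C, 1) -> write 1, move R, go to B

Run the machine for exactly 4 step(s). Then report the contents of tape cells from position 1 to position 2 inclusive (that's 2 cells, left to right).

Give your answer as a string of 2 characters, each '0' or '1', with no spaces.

Step 1: in state A at pos 2, read 1 -> (A,1)->write 0,move L,goto C. Now: state=C, head=1, tape[0..3]=0000 (head:  ^)
Step 2: in state C at pos 1, read 0 -> (C,0)->write 1,move R,goto A. Now: state=A, head=2, tape[0..3]=0100 (head:   ^)
Step 3: in state A at pos 2, read 0 -> (A,0)->write 1,move L,goto C. Now: state=C, head=1, tape[0..3]=0110 (head:  ^)
Step 4: in state C at pos 1, read 1 -> (C,1)->write 1,move R,goto B. Now: state=B, head=2, tape[0..3]=0110 (head:   ^)

Answer: 11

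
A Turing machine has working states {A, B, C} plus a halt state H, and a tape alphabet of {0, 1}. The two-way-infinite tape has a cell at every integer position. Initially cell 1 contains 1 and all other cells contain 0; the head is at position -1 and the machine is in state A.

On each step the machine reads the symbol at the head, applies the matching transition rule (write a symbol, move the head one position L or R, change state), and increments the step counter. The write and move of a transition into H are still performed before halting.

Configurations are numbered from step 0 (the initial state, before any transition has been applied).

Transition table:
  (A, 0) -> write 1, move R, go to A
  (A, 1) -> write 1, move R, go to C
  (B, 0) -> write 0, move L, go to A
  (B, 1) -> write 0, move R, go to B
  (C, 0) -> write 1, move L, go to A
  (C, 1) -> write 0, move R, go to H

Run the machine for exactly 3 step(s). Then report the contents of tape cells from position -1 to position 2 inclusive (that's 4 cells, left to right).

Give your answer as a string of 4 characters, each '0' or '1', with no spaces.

Step 1: in state A at pos -1, read 0 -> (A,0)->write 1,move R,goto A. Now: state=A, head=0, tape[-2..2]=01010 (head:   ^)
Step 2: in state A at pos 0, read 0 -> (A,0)->write 1,move R,goto A. Now: state=A, head=1, tape[-2..2]=01110 (head:    ^)
Step 3: in state A at pos 1, read 1 -> (A,1)->write 1,move R,goto C. Now: state=C, head=2, tape[-2..3]=011100 (head:     ^)

Answer: 1110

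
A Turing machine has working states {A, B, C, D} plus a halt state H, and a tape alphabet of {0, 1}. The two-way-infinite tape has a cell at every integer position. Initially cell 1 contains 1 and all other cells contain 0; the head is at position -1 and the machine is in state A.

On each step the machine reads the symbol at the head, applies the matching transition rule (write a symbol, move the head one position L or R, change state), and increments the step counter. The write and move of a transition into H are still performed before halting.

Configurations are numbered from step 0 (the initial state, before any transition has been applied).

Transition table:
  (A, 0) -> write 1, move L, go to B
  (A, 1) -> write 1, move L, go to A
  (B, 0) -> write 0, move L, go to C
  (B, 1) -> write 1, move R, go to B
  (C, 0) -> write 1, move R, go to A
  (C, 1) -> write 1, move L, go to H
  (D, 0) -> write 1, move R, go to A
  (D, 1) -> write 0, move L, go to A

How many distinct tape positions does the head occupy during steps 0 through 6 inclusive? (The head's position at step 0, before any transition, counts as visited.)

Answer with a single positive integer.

Step 1: in state A at pos -1, read 0 -> (A,0)->write 1,move L,goto B. Now: state=B, head=-2, tape[-3..2]=001010 (head:  ^)
Step 2: in state B at pos -2, read 0 -> (B,0)->write 0,move L,goto C. Now: state=C, head=-3, tape[-4..2]=0001010 (head:  ^)
Step 3: in state C at pos -3, read 0 -> (C,0)->write 1,move R,goto A. Now: state=A, head=-2, tape[-4..2]=0101010 (head:   ^)
Step 4: in state A at pos -2, read 0 -> (A,0)->write 1,move L,goto B. Now: state=B, head=-3, tape[-4..2]=0111010 (head:  ^)
Step 5: in state B at pos -3, read 1 -> (B,1)->write 1,move R,goto B. Now: state=B, head=-2, tape[-4..2]=0111010 (head:   ^)
Step 6: in state B at pos -2, read 1 -> (B,1)->write 1,move R,goto B. Now: state=B, head=-1, tape[-4..2]=0111010 (head:    ^)
Head positions at steps 0..6: starting at -1, distinct positions visited = {-3, -2, -1} -> 3 position(s)

Answer: 3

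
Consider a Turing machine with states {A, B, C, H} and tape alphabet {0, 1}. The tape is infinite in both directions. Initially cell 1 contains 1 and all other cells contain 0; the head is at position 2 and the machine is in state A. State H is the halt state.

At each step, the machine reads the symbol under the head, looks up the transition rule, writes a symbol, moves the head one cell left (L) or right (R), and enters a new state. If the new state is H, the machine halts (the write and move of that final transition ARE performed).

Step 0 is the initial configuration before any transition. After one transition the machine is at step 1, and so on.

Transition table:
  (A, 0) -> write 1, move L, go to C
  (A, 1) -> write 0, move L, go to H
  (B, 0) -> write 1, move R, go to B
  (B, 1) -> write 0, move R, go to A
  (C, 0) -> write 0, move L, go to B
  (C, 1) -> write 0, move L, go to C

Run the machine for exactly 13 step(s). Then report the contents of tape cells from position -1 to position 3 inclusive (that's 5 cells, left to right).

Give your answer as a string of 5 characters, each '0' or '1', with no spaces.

Step 1: in state A at pos 2, read 0 -> (A,0)->write 1,move L,goto C. Now: state=C, head=1, tape[0..3]=0110 (head:  ^)
Step 2: in state C at pos 1, read 1 -> (C,1)->write 0,move L,goto C. Now: state=C, head=0, tape[-1..3]=00010 (head:  ^)
Step 3: in state C at pos 0, read 0 -> (C,0)->write 0,move L,goto B. Now: state=B, head=-1, tape[-2..3]=000010 (head:  ^)
Step 4: in state B at pos -1, read 0 -> (B,0)->write 1,move R,goto B. Now: state=B, head=0, tape[-2..3]=010010 (head:   ^)
Step 5: in state B at pos 0, read 0 -> (B,0)->write 1,move R,goto B. Now: state=B, head=1, tape[-2..3]=011010 (head:    ^)
Step 6: in state B at pos 1, read 0 -> (B,0)->write 1,move R,goto B. Now: state=B, head=2, tape[-2..3]=011110 (head:     ^)
Step 7: in state B at pos 2, read 1 -> (B,1)->write 0,move R,goto A. Now: state=A, head=3, tape[-2..4]=0111000 (head:      ^)
Step 8: in state A at pos 3, read 0 -> (A,0)->write 1,move L,goto C. Now: state=C, head=2, tape[-2..4]=0111010 (head:     ^)
Step 9: in state C at pos 2, read 0 -> (C,0)->write 0,move L,goto B. Now: state=B, head=1, tape[-2..4]=0111010 (head:    ^)
Step 10: in state B at pos 1, read 1 -> (B,1)->write 0,move R,goto A. Now: state=A, head=2, tape[-2..4]=0110010 (head:     ^)
Step 11: in state A at pos 2, read 0 -> (A,0)->write 1,move L,goto C. Now: state=C, head=1, tape[-2..4]=0110110 (head:    ^)
Step 12: in state C at pos 1, read 0 -> (C,0)->write 0,move L,goto B. Now: state=B, head=0, tape[-2..4]=0110110 (head:   ^)
Step 13: in state B at pos 0, read 1 -> (B,1)->write 0,move R,goto A. Now: state=A, head=1, tape[-2..4]=0100110 (head:    ^)

Answer: 10011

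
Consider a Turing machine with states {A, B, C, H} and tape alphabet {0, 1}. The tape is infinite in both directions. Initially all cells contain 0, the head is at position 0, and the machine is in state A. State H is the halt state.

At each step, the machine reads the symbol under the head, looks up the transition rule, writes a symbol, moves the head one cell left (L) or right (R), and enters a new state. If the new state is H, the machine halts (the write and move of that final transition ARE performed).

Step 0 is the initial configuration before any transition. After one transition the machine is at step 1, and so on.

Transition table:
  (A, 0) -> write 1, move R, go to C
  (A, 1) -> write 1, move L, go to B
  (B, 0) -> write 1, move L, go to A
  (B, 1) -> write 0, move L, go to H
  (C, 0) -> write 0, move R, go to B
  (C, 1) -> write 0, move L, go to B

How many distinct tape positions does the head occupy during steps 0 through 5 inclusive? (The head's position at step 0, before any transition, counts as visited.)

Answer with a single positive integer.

Answer: 3

Derivation:
Step 1: in state A at pos 0, read 0 -> (A,0)->write 1,move R,goto C. Now: state=C, head=1, tape[-1..2]=0100 (head:   ^)
Step 2: in state C at pos 1, read 0 -> (C,0)->write 0,move R,goto B. Now: state=B, head=2, tape[-1..3]=01000 (head:    ^)
Step 3: in state B at pos 2, read 0 -> (B,0)->write 1,move L,goto A. Now: state=A, head=1, tape[-1..3]=01010 (head:   ^)
Step 4: in state A at pos 1, read 0 -> (A,0)->write 1,move R,goto C. Now: state=C, head=2, tape[-1..3]=01110 (head:    ^)
Step 5: in state C at pos 2, read 1 -> (C,1)->write 0,move L,goto B. Now: state=B, head=1, tape[-1..3]=01100 (head:   ^)
Head positions at steps 0..5: starting at 0, distinct positions visited = {0, 1, 2} -> 3 position(s)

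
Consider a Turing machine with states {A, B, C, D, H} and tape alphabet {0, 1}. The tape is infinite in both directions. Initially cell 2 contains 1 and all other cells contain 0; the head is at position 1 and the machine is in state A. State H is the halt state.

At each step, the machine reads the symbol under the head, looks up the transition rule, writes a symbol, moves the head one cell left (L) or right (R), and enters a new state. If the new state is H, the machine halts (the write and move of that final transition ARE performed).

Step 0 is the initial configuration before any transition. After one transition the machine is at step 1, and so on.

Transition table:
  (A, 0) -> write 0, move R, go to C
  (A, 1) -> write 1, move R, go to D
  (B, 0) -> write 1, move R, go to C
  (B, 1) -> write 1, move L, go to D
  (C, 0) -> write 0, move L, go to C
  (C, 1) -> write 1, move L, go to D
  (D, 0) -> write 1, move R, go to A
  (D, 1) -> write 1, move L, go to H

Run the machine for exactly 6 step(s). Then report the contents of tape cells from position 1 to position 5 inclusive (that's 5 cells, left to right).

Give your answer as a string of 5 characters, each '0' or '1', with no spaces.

Step 1: in state A at pos 1, read 0 -> (A,0)->write 0,move R,goto C. Now: state=C, head=2, tape[0..3]=0010 (head:   ^)
Step 2: in state C at pos 2, read 1 -> (C,1)->write 1,move L,goto D. Now: state=D, head=1, tape[0..3]=0010 (head:  ^)
Step 3: in state D at pos 1, read 0 -> (D,0)->write 1,move R,goto A. Now: state=A, head=2, tape[0..3]=0110 (head:   ^)
Step 4: in state A at pos 2, read 1 -> (A,1)->write 1,move R,goto D. Now: state=D, head=3, tape[0..4]=01100 (head:    ^)
Step 5: in state D at pos 3, read 0 -> (D,0)->write 1,move R,goto A. Now: state=A, head=4, tape[0..5]=011100 (head:     ^)
Step 6: in state A at pos 4, read 0 -> (A,0)->write 0,move R,goto C. Now: state=C, head=5, tape[0..6]=0111000 (head:      ^)

Answer: 11100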